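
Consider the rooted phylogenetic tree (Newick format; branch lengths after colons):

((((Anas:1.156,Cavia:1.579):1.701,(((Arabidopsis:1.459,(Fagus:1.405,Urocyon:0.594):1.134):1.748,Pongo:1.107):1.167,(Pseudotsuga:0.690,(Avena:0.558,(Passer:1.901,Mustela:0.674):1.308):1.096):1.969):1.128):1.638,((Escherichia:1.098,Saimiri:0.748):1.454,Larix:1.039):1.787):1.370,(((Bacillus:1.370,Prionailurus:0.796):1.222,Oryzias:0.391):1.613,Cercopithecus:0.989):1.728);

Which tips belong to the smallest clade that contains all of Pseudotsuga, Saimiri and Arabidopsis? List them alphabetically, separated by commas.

Tracing Pseudotsuga: it sits inside (Pseudotsuga,(Avena,(Passer,Mustela))).
Tracing Saimiri: it sits inside (Escherichia,Saimiri).
Tracing Arabidopsis: it sits inside (Arabidopsis,(Fagus,Urocyon)).
The smallest clade enclosing all 3 is (((Anas,Cavia),(((Arabidopsis,(Fagus,Urocyon)),Pongo),(Pseudotsuga,(Avena,(Passer,Mustela))))),((Escherichia,Saimiri),Larix)); the answer is its 13 terminal taxa in alphabetical order.

Anas, Arabidopsis, Avena, Cavia, Escherichia, Fagus, Larix, Mustela, Passer, Pongo, Pseudotsuga, Saimiri, Urocyon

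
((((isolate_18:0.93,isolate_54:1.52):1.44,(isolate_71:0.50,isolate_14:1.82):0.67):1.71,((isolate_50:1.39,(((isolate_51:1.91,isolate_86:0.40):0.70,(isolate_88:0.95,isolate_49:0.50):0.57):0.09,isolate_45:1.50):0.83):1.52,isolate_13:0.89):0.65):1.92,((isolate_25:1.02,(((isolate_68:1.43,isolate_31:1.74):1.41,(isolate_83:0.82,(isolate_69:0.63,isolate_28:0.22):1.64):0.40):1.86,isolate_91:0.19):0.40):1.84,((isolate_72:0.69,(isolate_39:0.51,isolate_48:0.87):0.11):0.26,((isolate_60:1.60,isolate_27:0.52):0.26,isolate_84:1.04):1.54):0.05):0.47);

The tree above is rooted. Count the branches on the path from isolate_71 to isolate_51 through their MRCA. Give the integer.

The MRCA of isolate_71 and isolate_51 is the node subtending (((isolate_18,isolate_54),(isolate_71,isolate_14)),((isolate_50,(((isolate_51,isolate_86),(isolate_88,isolate_49)),isolate_45)),isolate_13)).
From isolate_71 up to that node: 3 branches. From isolate_51 up to the same node: 6 branches. Total: 3 + 6 = 9.

9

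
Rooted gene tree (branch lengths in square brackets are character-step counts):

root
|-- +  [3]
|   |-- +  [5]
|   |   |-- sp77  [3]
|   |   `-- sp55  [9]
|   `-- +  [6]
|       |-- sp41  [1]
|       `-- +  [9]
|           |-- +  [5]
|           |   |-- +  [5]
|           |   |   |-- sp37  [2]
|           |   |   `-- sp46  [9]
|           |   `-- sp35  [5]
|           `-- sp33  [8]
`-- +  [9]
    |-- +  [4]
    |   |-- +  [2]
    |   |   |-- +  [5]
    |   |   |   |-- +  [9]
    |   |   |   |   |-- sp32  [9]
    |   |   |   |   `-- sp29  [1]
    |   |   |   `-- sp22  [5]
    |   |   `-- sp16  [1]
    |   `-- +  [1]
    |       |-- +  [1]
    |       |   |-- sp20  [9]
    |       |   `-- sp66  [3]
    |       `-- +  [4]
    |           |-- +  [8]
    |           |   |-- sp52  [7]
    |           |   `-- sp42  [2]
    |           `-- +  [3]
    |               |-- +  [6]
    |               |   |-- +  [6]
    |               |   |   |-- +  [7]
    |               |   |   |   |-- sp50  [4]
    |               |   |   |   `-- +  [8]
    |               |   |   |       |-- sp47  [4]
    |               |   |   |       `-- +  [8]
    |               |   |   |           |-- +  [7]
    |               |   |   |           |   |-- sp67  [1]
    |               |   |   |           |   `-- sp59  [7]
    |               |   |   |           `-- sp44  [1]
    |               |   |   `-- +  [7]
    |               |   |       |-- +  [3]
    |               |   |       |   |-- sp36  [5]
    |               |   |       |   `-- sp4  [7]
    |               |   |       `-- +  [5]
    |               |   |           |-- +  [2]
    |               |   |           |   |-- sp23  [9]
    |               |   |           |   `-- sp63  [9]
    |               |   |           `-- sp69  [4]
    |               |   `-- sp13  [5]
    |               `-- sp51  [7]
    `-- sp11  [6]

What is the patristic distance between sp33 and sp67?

90

The path runs sp33 → … → MRCA → … → sp67; the MRCA is the root of the tree.
Branch lengths along that path: 8 + 9 + 6 + 3 + 9 + 4 + 1 + 4 + 3 + 6 + 6 + 7 + 8 + 8 + 7 + 1 = 90.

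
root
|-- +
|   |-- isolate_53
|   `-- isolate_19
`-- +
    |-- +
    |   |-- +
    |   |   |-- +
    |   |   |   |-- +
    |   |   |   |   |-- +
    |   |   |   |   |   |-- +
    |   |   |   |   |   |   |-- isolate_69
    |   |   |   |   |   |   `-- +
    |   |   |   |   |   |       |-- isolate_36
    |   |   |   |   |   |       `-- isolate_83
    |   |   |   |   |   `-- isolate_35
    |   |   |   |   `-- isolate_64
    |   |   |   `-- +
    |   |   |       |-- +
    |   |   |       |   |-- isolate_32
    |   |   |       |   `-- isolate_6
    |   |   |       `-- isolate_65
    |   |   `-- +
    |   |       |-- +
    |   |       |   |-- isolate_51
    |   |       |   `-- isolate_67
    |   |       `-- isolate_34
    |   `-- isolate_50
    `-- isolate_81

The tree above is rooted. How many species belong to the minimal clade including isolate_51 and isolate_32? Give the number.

11

The MRCA of isolate_51 and isolate_32 is the node subtending (((((isolate_69,(isolate_36,isolate_83)),isolate_35),isolate_64),((isolate_32,isolate_6),isolate_65)),((isolate_51,isolate_67),isolate_34)).
That clade contains 11 terminal taxa: isolate_32, isolate_34, isolate_35, isolate_36, isolate_51, isolate_6, isolate_64, isolate_65, isolate_67, isolate_69, isolate_83.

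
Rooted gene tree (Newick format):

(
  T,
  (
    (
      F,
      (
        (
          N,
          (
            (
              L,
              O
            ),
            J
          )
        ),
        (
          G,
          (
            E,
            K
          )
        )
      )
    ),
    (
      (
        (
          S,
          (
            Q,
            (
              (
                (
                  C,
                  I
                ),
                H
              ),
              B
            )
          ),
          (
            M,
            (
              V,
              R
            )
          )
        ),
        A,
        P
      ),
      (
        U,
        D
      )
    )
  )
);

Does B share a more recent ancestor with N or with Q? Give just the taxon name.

Q

The MRCA of B and Q subtends (Q,(((C,I),H),B)) (5 taxa).
The MRCA of B and N subtends ((F,((N,((L,O),J)),(G,(E,K)))),(((S,(Q,(((C,I),H),B)),(M,(V,R))),A,P),(U,D))) (21 taxa).
The first is nested inside the second, so B shares a more recent common ancestor with Q.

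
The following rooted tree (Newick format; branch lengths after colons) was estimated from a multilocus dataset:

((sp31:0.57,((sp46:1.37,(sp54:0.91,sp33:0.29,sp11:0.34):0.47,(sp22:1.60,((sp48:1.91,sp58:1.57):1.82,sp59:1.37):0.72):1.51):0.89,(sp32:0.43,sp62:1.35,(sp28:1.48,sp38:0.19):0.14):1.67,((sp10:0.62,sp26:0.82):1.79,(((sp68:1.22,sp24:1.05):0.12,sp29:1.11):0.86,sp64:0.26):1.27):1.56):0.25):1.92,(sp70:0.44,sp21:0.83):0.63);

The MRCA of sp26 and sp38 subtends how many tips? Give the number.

The MRCA of sp26 and sp38 is the node subtending ((sp46,(sp54,sp33,sp11),(sp22,((sp48,sp58),sp59))),(sp32,sp62,(sp28,sp38)),((sp10,sp26),(((sp68,sp24),sp29),sp64))).
That clade contains 18 terminal taxa: sp10, sp11, sp22, sp24, sp26, sp28, sp29, sp32, sp33, sp38, sp46, sp48, sp54, sp58, sp59, sp62, sp64, sp68.

18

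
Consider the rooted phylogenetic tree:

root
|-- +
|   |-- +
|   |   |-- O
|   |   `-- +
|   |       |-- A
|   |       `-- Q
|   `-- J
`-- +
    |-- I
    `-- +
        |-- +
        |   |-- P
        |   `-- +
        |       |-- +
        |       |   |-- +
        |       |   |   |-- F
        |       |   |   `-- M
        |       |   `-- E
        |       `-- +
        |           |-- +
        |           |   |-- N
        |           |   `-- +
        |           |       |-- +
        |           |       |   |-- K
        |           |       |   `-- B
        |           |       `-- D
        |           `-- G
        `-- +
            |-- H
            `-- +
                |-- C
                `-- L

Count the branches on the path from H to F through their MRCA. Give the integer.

7

The MRCA of H and F is the node subtending ((P,(((F,M),E),((N,((K,B),D)),G))),(H,(C,L))).
From H up to that node: 2 branches. From F up to the same node: 5 branches. Total: 2 + 5 = 7.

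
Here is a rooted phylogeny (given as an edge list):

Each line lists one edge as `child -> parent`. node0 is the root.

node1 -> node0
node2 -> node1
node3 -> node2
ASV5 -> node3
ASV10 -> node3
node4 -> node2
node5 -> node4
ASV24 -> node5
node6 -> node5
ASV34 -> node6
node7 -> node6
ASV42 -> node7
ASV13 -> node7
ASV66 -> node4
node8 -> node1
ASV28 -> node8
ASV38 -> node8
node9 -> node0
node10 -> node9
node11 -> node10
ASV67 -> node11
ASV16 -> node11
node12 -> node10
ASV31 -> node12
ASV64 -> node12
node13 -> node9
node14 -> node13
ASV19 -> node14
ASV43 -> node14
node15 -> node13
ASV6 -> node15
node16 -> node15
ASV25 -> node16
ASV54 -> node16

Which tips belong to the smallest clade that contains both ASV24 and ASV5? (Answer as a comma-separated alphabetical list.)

Tracing ASV24: it sits inside (ASV24,(ASV34,(ASV42,ASV13))).
Tracing ASV5: it sits inside (ASV5,ASV10).
The smallest clade enclosing both is ((ASV5,ASV10),((ASV24,(ASV34,(ASV42,ASV13))),ASV66)); the answer is its 7 terminal taxa in alphabetical order.

ASV10, ASV13, ASV24, ASV34, ASV42, ASV5, ASV66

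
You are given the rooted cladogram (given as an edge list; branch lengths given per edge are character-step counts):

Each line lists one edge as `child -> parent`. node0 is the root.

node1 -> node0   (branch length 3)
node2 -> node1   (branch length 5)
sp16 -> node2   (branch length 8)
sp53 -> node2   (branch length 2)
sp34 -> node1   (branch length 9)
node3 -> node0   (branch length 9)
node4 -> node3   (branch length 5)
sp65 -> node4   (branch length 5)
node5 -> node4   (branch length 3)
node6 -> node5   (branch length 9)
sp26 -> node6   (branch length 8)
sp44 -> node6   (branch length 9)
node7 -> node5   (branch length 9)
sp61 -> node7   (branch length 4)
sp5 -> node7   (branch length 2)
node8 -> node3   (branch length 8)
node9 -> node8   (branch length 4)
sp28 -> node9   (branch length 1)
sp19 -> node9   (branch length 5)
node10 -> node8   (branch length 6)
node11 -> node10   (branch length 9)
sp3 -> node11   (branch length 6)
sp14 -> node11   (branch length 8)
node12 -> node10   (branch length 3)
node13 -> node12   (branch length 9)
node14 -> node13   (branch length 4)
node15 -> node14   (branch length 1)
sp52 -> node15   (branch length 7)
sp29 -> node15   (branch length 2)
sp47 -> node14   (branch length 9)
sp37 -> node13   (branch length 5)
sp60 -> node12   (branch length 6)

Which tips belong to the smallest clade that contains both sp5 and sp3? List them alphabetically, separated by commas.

sp14, sp19, sp26, sp28, sp29, sp3, sp37, sp44, sp47, sp5, sp52, sp60, sp61, sp65

Tracing sp5: it sits inside (sp61,sp5).
Tracing sp3: it sits inside (sp3,sp14).
The smallest clade enclosing both is ((sp65,((sp26,sp44),(sp61,sp5))),((sp28,sp19),((sp3,sp14),((((sp52,sp29),sp47),sp37),sp60)))); the answer is its 14 terminal taxa in alphabetical order.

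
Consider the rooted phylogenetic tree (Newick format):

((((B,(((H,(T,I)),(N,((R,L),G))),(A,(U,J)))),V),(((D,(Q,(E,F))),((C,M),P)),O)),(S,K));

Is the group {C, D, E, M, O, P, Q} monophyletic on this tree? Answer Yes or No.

No

The MRCA of the listed taxa subtends (((D,(Q,(E,F))),((C,M),P)),O).
That clade also contains F, which is not in the proposed group, so the group is not monophyletic.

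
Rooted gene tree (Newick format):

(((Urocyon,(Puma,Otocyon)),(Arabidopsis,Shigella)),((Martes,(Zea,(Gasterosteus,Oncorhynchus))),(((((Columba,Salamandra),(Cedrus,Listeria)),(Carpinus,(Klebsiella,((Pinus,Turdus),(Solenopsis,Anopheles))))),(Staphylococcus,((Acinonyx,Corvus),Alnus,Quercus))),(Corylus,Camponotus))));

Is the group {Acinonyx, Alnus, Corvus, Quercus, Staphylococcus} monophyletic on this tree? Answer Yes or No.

The most recent common ancestor of these taxa subtends (Staphylococcus,((Acinonyx,Corvus),Alnus,Quercus)).
That clade has exactly 5 tips — every listed taxon and nothing else — so the group is monophyletic.

Yes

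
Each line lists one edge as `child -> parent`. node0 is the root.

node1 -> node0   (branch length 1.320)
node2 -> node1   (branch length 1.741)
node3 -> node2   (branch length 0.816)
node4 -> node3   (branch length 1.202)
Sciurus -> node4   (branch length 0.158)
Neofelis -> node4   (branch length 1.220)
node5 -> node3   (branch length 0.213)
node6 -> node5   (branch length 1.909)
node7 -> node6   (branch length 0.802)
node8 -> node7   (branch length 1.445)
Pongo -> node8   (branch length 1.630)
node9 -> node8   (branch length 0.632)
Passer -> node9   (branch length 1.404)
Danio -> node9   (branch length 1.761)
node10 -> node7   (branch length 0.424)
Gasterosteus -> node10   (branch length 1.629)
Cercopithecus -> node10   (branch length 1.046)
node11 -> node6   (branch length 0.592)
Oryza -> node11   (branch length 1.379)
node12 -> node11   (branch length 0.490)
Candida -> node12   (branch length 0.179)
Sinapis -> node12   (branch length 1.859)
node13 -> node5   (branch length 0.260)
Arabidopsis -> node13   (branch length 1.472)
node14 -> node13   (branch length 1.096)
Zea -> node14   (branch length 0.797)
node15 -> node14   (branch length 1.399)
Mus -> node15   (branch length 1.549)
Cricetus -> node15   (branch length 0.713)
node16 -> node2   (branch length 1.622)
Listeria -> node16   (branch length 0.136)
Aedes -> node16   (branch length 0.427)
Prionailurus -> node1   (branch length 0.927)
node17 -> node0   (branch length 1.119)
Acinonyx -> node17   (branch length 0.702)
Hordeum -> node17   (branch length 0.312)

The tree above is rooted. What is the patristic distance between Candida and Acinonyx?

9.081

The path runs Candida → … → MRCA → … → Acinonyx; the MRCA is the root of the tree.
Branch lengths along that path: 0.179 + 0.490 + 0.592 + 1.909 + 0.213 + 0.816 + 1.741 + 1.320 + 1.119 + 0.702 = 9.081.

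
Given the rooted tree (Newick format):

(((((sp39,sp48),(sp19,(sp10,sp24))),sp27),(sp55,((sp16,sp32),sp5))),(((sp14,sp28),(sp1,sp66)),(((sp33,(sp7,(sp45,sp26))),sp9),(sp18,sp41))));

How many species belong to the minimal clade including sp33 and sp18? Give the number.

The MRCA of sp33 and sp18 is the node subtending (((sp33,(sp7,(sp45,sp26))),sp9),(sp18,sp41)).
That clade contains 7 terminal taxa: sp18, sp26, sp33, sp41, sp45, sp7, sp9.

7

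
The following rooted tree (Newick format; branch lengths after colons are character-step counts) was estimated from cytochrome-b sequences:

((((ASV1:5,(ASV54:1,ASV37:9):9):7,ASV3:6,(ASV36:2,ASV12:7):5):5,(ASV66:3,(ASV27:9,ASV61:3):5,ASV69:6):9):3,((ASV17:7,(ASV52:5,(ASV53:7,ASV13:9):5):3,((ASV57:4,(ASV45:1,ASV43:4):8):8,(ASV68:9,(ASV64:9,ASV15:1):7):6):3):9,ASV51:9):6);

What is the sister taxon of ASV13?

ASV13 attaches to the tree at the node subtending (ASV53,ASV13).
The other lineage descending from that same node — the sister group — is the single tip ASV53.

ASV53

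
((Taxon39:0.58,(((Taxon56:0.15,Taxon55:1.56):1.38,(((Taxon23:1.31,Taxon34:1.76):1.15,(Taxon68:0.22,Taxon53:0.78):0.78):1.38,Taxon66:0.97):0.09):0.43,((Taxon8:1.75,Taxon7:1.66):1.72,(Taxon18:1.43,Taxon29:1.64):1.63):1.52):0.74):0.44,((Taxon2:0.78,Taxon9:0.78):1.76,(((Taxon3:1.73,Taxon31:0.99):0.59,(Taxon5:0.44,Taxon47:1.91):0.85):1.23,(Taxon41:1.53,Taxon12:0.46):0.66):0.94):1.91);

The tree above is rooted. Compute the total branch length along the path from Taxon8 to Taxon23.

9.35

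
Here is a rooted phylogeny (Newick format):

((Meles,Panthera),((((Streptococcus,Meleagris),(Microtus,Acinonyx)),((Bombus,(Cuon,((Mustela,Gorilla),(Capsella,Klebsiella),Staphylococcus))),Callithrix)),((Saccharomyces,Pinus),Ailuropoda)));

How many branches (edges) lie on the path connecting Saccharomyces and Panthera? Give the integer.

6

The MRCA of Saccharomyces and Panthera is the root of the tree.
From Saccharomyces up to that node: 4 branches. From Panthera up to the same node: 2 branches. Total: 4 + 2 = 6.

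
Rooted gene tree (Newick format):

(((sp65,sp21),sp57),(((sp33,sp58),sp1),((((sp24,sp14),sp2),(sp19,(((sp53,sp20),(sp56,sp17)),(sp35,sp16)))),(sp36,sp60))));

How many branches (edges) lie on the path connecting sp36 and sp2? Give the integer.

5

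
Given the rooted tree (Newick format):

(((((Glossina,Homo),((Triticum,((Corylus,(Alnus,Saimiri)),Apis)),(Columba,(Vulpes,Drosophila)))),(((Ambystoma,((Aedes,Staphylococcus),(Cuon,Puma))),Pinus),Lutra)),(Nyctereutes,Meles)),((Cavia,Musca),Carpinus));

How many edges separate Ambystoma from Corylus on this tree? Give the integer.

The MRCA of Ambystoma and Corylus is the node subtending (((Glossina,Homo),((Triticum,((Corylus,(Alnus,Saimiri)),Apis)),(Columba,(Vulpes,Drosophila)))),(((Ambystoma,((Aedes,Staphylococcus),(Cuon,Puma))),Pinus),Lutra)).
From Ambystoma up to that node: 4 branches. From Corylus up to the same node: 6 branches. Total: 4 + 6 = 10.

10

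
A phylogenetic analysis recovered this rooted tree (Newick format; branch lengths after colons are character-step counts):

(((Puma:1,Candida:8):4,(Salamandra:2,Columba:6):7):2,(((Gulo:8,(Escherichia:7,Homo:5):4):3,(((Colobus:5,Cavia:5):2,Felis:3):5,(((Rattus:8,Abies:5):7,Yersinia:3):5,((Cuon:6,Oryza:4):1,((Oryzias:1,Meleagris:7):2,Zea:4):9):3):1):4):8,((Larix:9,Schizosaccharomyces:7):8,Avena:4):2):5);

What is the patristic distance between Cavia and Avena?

30

The path runs Cavia → … → MRCA → … → Avena; the MRCA is the node subtending (((Gulo,(Escherichia,Homo)),(((Colobus,Cavia),Felis),(((Rattus,Abies),Yersinia),((Cuon,Oryza),((Oryzias,Meleagris),Zea))))),((Larix,Schizosaccharomyces),Avena)).
Branch lengths along that path: 5 + 2 + 5 + 4 + 8 + 2 + 4 = 30.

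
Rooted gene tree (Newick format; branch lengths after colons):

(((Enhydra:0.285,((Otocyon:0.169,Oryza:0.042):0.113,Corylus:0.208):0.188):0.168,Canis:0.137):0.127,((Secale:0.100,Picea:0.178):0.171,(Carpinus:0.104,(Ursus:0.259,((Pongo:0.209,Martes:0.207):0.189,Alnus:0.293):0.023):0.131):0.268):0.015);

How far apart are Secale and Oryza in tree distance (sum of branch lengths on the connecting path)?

0.924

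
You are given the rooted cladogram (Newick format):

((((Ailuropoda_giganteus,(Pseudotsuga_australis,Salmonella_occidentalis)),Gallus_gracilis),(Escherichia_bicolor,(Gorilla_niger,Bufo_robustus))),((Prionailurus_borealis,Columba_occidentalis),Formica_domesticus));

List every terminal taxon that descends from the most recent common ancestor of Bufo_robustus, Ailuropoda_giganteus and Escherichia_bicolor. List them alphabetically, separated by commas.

Tracing Bufo_robustus: it sits inside (Gorilla_niger,Bufo_robustus).
Tracing Ailuropoda_giganteus: it sits inside (Ailuropoda_giganteus,(Pseudotsuga_australis,Salmonella_occidentalis)).
Tracing Escherichia_bicolor: it sits inside (Escherichia_bicolor,(Gorilla_niger,Bufo_robustus)).
The smallest clade enclosing all 3 is (((Ailuropoda_giganteus,(Pseudotsuga_australis,Salmonella_occidentalis)),Gallus_gracilis),(Escherichia_bicolor,(Gorilla_niger,Bufo_robustus))); the answer is its 7 terminal taxa in alphabetical order.

Ailuropoda_giganteus, Bufo_robustus, Escherichia_bicolor, Gallus_gracilis, Gorilla_niger, Pseudotsuga_australis, Salmonella_occidentalis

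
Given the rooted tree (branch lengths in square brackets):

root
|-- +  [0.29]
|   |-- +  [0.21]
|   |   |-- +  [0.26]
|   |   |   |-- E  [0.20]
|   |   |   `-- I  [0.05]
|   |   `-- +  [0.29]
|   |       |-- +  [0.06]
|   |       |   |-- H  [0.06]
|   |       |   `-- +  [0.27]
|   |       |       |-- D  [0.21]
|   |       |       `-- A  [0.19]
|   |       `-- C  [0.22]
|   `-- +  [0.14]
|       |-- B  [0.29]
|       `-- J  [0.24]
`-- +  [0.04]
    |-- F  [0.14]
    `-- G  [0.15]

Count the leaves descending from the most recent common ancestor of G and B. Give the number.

10

The MRCA of G and B is the root, so the clade is the entire tree.
That clade contains 10 terminal taxa: A, B, C, D, E, F, G, H, I, J.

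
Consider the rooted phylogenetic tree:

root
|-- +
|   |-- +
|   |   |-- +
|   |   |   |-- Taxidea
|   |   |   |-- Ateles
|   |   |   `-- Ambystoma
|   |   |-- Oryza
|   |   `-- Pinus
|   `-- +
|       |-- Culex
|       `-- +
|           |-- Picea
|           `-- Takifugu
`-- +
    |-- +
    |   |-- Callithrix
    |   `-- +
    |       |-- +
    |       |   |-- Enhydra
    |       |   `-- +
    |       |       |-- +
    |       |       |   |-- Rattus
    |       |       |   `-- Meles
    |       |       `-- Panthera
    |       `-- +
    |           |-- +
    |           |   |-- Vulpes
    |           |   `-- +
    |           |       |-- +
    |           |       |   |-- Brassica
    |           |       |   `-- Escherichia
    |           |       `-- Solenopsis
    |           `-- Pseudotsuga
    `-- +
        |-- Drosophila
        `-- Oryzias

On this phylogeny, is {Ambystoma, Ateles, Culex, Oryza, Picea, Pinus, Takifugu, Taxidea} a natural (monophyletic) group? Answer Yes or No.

Yes

The most recent common ancestor of these taxa subtends (((Taxidea,Ateles,Ambystoma),Oryza,Pinus),(Culex,(Picea,Takifugu))).
That clade has exactly 8 tips — every listed taxon and nothing else — so the group is monophyletic.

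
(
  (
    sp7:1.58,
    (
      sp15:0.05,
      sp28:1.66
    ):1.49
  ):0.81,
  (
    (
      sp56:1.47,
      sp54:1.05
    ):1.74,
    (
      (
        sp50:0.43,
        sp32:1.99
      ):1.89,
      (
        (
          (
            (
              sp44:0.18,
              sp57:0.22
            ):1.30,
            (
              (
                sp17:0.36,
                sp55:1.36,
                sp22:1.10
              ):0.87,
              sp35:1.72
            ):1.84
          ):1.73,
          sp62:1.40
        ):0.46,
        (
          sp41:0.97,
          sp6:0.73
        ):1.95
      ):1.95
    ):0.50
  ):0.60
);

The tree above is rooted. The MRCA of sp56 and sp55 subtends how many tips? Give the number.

The MRCA of sp56 and sp55 is the node subtending ((sp56,sp54),((sp50,sp32),((((sp44,sp57),((sp17,sp55,sp22),sp35)),sp62),(sp41,sp6)))).
That clade contains 13 terminal taxa: sp17, sp22, sp32, sp35, sp41, sp44, sp50, sp54, sp55, sp56, sp57, sp6, sp62.

13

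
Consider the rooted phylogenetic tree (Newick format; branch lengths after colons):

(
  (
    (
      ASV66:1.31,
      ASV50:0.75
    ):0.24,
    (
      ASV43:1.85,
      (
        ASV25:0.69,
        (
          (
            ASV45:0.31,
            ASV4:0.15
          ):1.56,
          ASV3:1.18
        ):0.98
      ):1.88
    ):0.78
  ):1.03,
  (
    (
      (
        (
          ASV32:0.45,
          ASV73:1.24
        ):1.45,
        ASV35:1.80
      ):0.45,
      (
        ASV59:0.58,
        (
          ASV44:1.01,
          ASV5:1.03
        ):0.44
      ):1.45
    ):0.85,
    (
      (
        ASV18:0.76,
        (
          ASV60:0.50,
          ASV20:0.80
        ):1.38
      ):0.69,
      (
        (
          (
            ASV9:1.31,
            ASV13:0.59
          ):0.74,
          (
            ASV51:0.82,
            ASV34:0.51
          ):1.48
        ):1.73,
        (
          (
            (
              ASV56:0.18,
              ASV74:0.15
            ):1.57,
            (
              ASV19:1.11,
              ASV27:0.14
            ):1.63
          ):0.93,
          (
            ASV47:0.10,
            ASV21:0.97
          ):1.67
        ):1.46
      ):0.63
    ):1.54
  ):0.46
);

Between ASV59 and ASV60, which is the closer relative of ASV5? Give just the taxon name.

ASV59

The MRCA of ASV5 and ASV59 subtends (ASV59,(ASV44,ASV5)) (3 taxa).
The MRCA of ASV5 and ASV60 subtends ((((ASV32,ASV73),ASV35),(ASV59,(ASV44,ASV5))),((ASV18,(ASV60,ASV20)),(((ASV9,ASV13),(ASV51,ASV34)),(((ASV56,ASV74),(ASV19,ASV27)),(ASV47,ASV21))))) (19 taxa).
The first is nested inside the second, so ASV5 shares a more recent common ancestor with ASV59.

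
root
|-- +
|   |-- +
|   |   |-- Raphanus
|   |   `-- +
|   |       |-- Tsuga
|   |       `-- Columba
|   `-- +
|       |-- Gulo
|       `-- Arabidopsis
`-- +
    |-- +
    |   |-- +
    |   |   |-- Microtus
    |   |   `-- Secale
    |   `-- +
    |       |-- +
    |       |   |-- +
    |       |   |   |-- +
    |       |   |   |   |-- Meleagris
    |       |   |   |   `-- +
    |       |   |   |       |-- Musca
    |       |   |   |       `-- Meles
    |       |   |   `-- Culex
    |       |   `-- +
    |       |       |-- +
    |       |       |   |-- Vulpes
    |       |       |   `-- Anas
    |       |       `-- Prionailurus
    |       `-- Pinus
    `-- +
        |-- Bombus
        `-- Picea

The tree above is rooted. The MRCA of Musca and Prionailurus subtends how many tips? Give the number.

The MRCA of Musca and Prionailurus is the node subtending (((Meleagris,(Musca,Meles)),Culex),((Vulpes,Anas),Prionailurus)).
That clade contains 7 terminal taxa: Anas, Culex, Meleagris, Meles, Musca, Prionailurus, Vulpes.

7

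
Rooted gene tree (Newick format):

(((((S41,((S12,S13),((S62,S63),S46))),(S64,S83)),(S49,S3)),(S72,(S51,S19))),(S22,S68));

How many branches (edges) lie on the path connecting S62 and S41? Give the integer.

The MRCA of S62 and S41 is the node subtending (S41,((S12,S13),((S62,S63),S46))).
From S62 up to that node: 4 branches. From S41 up to the same node: 1 branch. Total: 4 + 1 = 5.

5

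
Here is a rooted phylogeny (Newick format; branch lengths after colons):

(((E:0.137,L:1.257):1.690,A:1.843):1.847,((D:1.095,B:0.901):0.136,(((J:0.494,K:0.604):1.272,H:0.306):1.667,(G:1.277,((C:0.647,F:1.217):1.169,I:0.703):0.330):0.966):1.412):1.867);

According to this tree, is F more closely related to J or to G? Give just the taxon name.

The MRCA of F and G subtends (G,((C,F),I)) (4 taxa).
The MRCA of F and J subtends (((J,K),H),(G,((C,F),I))) (7 taxa).
The first is nested inside the second, so F shares a more recent common ancestor with G.

G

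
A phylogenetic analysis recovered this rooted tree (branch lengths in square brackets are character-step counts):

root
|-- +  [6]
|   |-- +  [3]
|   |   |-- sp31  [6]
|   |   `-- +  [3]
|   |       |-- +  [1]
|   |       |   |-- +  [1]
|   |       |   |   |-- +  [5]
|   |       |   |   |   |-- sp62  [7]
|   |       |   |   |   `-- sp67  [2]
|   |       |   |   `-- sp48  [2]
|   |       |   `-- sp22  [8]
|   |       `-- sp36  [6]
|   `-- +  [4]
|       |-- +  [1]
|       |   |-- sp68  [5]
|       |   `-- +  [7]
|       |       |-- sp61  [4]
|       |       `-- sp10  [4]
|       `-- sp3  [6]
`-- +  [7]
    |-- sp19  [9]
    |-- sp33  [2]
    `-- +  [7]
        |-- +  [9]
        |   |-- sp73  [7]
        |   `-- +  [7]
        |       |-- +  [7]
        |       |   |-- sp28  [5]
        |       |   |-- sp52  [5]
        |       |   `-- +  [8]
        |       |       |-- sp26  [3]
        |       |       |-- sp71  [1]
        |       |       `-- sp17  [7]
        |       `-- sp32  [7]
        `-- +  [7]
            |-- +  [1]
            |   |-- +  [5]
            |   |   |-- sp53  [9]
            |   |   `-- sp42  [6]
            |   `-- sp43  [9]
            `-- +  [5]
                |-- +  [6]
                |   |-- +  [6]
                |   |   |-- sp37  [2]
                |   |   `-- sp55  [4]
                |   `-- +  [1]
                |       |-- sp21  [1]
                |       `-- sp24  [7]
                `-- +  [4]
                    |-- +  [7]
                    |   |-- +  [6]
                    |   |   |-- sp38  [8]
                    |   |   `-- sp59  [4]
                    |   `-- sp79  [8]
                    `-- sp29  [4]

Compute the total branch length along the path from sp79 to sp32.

The path runs sp79 → … → MRCA → … → sp32; the MRCA is the node subtending ((sp73,((sp28,sp52,(sp26,sp71,sp17)),sp32)),(((sp53,sp42),sp43),(((sp37,sp55),(sp21,sp24)),(((sp38,sp59),sp79),sp29)))).
Branch lengths along that path: 8 + 7 + 4 + 5 + 7 + 9 + 7 + 7 = 54.

54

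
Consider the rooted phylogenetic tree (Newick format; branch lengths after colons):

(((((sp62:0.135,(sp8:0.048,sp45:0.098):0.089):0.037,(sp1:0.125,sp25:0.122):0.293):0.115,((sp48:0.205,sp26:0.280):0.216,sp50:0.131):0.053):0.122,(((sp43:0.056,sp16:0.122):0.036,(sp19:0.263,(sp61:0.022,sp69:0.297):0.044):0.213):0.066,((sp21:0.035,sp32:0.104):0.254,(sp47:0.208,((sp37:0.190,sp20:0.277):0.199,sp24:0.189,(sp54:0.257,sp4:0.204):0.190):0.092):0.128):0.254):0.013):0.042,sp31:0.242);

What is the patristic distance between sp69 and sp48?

1.229

The path runs sp69 → … → MRCA → … → sp48; the MRCA is the node subtending ((((sp62,(sp8,sp45)),(sp1,sp25)),((sp48,sp26),sp50)),(((sp43,sp16),(sp19,(sp61,sp69))),((sp21,sp32),(sp47,((sp37,sp20),sp24,(sp54,sp4)))))).
Branch lengths along that path: 0.297 + 0.044 + 0.213 + 0.066 + 0.013 + 0.122 + 0.053 + 0.216 + 0.205 = 1.229.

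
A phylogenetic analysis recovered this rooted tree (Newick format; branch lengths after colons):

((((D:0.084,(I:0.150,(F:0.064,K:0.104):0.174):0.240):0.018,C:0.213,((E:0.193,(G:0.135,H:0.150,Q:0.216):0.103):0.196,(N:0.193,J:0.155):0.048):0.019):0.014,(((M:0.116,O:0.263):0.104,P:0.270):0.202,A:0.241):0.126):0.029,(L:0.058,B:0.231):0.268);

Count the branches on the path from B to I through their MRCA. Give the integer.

The MRCA of B and I is the root of the tree.
From B up to that node: 2 branches. From I up to the same node: 5 branches. Total: 2 + 5 = 7.

7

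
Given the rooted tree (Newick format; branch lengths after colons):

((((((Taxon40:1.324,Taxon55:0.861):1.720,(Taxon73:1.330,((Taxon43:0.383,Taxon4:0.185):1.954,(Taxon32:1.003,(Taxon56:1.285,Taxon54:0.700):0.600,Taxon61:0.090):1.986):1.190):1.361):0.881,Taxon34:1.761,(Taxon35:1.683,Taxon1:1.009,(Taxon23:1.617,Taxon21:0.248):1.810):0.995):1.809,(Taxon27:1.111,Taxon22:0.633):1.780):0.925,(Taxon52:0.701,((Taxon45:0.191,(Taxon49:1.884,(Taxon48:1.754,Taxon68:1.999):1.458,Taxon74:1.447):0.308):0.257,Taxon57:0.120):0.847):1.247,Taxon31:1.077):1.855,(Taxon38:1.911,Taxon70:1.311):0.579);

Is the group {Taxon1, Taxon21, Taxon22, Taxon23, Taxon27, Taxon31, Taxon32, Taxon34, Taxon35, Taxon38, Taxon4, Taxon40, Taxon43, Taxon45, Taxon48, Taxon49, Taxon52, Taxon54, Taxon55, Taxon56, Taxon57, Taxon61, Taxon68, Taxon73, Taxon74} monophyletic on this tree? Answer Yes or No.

No

The MRCA of the listed taxa is the root, so the smallest clade containing them is the whole tree.
That clade also contains Taxon70, which is not in the proposed group, so the group is not monophyletic.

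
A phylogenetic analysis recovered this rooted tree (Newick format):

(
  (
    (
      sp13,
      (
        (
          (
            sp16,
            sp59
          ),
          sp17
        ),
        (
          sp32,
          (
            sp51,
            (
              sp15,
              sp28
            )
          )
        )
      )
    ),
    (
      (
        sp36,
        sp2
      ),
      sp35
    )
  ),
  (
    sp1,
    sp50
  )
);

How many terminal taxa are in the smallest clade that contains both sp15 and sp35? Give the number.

11

The MRCA of sp15 and sp35 is the node subtending ((sp13,(((sp16,sp59),sp17),(sp32,(sp51,(sp15,sp28))))),((sp36,sp2),sp35)).
That clade contains 11 terminal taxa: sp13, sp15, sp16, sp17, sp2, sp28, sp32, sp35, sp36, sp51, sp59.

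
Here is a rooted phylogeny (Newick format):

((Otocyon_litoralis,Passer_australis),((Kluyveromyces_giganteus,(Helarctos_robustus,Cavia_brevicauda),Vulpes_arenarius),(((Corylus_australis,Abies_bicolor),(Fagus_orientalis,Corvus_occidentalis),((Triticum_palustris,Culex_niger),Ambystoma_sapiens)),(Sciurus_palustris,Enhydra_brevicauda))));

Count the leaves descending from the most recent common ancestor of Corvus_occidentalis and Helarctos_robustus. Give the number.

The MRCA of Corvus_occidentalis and Helarctos_robustus is the node subtending ((Kluyveromyces_giganteus,(Helarctos_robustus,Cavia_brevicauda),Vulpes_arenarius),(((Corylus_australis,Abies_bicolor),(Fagus_orientalis,Corvus_occidentalis),((Triticum_palustris,Culex_niger),Ambystoma_sapiens)),(Sciurus_palustris,Enhydra_brevicauda))).
That clade contains 13 terminal taxa: Abies_bicolor, Ambystoma_sapiens, Cavia_brevicauda, Corvus_occidentalis, Corylus_australis, Culex_niger, Enhydra_brevicauda, Fagus_orientalis, Helarctos_robustus, Kluyveromyces_giganteus, Sciurus_palustris, Triticum_palustris, Vulpes_arenarius.

13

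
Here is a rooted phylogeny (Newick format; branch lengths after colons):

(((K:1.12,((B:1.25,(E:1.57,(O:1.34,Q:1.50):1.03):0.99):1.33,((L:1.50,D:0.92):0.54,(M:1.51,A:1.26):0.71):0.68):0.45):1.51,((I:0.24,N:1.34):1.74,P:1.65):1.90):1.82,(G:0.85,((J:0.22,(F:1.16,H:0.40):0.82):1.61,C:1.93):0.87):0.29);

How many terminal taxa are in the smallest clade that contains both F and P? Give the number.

17

The MRCA of F and P is the root, so the clade is the entire tree.
That clade contains 17 terminal taxa: A, B, C, D, E, F, G, H, I, J, K, L, M, N, O, P, Q.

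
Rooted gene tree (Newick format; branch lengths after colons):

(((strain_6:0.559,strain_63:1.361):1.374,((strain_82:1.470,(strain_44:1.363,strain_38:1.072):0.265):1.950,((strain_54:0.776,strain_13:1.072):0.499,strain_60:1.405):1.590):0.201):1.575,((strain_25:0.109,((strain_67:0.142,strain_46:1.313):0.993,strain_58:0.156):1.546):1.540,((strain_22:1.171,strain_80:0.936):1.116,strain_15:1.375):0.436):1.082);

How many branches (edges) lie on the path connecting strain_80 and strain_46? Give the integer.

The MRCA of strain_80 and strain_46 is the node subtending ((strain_25,((strain_67,strain_46),strain_58)),((strain_22,strain_80),strain_15)).
From strain_80 up to that node: 3 branches. From strain_46 up to the same node: 4 branches. Total: 3 + 4 = 7.

7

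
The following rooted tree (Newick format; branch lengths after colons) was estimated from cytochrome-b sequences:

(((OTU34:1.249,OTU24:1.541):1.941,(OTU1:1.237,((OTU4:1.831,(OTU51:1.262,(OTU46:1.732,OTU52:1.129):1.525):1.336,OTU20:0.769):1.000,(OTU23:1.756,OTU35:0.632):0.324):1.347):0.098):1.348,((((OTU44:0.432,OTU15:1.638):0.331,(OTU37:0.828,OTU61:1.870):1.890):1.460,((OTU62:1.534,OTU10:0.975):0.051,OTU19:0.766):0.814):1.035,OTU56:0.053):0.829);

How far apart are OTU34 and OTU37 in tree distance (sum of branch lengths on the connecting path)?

The path runs OTU34 → … → MRCA → … → OTU37; the MRCA is the root of the tree.
Branch lengths along that path: 1.249 + 1.941 + 1.348 + 0.829 + 1.035 + 1.460 + 1.890 + 0.828 = 10.580.

10.580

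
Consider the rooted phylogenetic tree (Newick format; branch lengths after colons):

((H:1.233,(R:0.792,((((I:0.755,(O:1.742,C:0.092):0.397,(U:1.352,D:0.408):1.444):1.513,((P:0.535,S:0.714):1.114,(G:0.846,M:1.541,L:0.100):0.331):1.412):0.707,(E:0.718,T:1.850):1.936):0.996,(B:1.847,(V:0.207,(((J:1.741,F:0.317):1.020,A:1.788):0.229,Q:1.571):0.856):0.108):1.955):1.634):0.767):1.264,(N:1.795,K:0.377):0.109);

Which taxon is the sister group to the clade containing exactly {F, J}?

A

The clade containing exactly {F, J} attaches to the tree at the node subtending ((J,F),A).
The other lineage descending from that same node — the sister group — is the single tip A.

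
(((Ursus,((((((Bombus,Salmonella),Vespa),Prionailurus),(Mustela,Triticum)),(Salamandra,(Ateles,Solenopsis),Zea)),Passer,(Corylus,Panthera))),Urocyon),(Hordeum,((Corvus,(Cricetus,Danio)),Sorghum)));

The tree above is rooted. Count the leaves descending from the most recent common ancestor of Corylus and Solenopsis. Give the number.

The MRCA of Corylus and Solenopsis is the node subtending ((((((Bombus,Salmonella),Vespa),Prionailurus),(Mustela,Triticum)),(Salamandra,(Ateles,Solenopsis),Zea)),Passer,(Corylus,Panthera)).
That clade contains 13 terminal taxa: Ateles, Bombus, Corylus, Mustela, Panthera, Passer, Prionailurus, Salamandra, Salmonella, Solenopsis, Triticum, Vespa, Zea.

13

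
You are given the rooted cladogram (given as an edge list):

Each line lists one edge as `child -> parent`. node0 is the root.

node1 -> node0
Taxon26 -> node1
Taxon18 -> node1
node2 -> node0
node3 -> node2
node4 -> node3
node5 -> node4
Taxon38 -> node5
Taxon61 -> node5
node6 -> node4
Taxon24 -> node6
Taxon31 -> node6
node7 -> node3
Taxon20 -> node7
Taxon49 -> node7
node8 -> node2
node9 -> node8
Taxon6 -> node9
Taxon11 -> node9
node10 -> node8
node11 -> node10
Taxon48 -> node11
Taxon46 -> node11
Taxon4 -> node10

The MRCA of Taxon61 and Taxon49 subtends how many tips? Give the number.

The MRCA of Taxon61 and Taxon49 is the node subtending (((Taxon38,Taxon61),(Taxon24,Taxon31)),(Taxon20,Taxon49)).
That clade contains 6 terminal taxa: Taxon20, Taxon24, Taxon31, Taxon38, Taxon49, Taxon61.

6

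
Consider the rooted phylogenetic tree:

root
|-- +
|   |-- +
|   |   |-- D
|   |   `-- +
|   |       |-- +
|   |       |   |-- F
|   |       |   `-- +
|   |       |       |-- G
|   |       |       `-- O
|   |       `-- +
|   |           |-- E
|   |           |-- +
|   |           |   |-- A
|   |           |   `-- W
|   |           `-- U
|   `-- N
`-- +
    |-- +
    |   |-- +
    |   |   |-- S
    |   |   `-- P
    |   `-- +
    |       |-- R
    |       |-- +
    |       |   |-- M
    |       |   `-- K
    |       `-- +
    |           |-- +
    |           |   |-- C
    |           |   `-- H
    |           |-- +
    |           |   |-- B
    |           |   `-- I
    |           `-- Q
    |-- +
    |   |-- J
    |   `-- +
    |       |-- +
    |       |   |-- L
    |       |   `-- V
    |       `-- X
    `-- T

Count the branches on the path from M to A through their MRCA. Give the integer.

11

The MRCA of M and A is the root of the tree.
From M up to that node: 5 branches. From A up to the same node: 6 branches. Total: 5 + 6 = 11.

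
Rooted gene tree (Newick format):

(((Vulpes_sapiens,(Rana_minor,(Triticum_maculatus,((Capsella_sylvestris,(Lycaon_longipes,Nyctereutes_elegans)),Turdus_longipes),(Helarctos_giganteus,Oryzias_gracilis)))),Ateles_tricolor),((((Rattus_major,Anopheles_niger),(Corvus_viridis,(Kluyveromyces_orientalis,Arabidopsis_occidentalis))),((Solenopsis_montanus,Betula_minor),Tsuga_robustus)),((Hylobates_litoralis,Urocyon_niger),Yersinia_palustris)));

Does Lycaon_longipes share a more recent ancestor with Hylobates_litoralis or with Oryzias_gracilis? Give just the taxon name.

The MRCA of Lycaon_longipes and Oryzias_gracilis subtends (Triticum_maculatus,((Capsella_sylvestris,(Lycaon_longipes,Nyctereutes_elegans)),Turdus_longipes),(Helarctos_giganteus,Oryzias_gracilis)) (7 taxa).
The MRCA of Lycaon_longipes and Hylobates_litoralis is the root, subtending the entire tree (21 taxa).
The first is nested inside the second, so Lycaon_longipes shares a more recent common ancestor with Oryzias_gracilis.

Oryzias_gracilis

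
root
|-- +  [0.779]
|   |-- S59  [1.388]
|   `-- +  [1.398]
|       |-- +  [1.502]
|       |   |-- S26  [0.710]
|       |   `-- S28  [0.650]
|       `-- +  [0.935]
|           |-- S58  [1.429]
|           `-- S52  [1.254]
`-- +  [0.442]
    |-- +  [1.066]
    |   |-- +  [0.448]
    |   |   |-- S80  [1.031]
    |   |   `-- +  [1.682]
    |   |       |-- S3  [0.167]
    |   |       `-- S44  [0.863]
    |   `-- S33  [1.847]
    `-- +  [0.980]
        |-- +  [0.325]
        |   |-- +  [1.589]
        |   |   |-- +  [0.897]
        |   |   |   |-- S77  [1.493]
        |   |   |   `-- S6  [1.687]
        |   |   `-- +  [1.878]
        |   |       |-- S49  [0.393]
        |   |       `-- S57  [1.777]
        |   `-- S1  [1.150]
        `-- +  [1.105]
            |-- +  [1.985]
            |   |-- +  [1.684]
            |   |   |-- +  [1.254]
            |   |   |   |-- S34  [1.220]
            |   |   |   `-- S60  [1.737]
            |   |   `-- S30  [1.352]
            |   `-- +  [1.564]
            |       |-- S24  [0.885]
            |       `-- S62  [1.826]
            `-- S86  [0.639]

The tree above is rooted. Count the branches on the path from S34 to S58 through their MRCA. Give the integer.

11

The MRCA of S34 and S58 is the root of the tree.
From S34 up to that node: 7 branches. From S58 up to the same node: 4 branches. Total: 7 + 4 = 11.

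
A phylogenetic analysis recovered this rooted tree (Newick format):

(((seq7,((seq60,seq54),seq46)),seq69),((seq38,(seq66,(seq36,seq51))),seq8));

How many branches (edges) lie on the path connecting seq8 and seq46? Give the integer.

The MRCA of seq8 and seq46 is the root of the tree.
From seq8 up to that node: 2 branches. From seq46 up to the same node: 4 branches. Total: 2 + 4 = 6.

6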